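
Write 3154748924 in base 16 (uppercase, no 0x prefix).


3154748924 = BC09A5FC hex

BC09A5FC


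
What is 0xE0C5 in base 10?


E0C5 hex = 57541 decimal

57541


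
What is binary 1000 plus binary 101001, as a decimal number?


1000 + 101001 = 110001 = 49

49


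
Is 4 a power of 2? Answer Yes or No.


0b100. Only one bit set => Yes

Yes


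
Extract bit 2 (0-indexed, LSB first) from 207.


0b11001111, position 2 = 1

1


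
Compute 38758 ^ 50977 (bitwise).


0b1001011101100110 ^ 0b1100011100100001 = 0b101000001000111 = 20551

20551


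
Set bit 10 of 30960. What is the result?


30960 | (1 << 10) = 30960 | 1024 = 31984

31984


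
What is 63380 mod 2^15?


63380 & 32767 = 30612

30612


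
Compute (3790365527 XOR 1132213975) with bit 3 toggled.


Step 1: 3790365527 ^ 1132213975 = 2727368064
Step 2: 2727368064 ^ (1 << 3) = 2727368064 ^ 8 = 2727368072

2727368072


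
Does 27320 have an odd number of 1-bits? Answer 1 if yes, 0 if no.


0b110101010111000 has 8 ones => parity 0

0


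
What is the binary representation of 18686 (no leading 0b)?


18686 = 100100011111110 in binary

100100011111110


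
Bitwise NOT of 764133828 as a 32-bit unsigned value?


~0b101101100010111100000111000100 = 0b11010010011101000011111000111011 = 3530833467 (32-bit unsigned)

3530833467


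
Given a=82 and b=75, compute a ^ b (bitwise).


82 ^ 75 = 25

25


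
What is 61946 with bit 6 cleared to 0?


61946 & ~(1 << 6) = 61882

61882


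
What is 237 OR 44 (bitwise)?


0b11101101 | 0b101100 = 0b11101101 = 237

237


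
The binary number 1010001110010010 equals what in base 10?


1010001110010010 in decimal = 41874

41874


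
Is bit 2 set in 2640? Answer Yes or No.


0b101001010000, bit 2 = 0. No

No


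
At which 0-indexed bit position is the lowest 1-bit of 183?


0b10110111. Lowest set bit at position 0

0


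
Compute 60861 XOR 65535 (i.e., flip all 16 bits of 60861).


60861 ^ 65535 = 4674

4674


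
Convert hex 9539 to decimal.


9539 hex = 38201 decimal

38201


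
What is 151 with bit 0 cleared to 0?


151 & ~(1 << 0) = 150

150


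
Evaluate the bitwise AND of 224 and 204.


0b11100000 & 0b11001100 = 0b11000000 = 192

192


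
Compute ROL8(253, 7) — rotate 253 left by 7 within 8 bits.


Rotate 0b11111101 left by 7 (8-bit) = 0b11111110 = 254

254


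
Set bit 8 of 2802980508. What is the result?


2802980508 | (1 << 8) = 2802980508 | 256 = 2802980764

2802980764


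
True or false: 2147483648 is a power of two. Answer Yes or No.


0b10000000000000000000000000000000. Only one bit set => Yes

Yes


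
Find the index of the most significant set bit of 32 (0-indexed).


0b100000. Highest set bit at position 5

5


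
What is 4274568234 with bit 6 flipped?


4274568234 ^ (1 << 6) = 4274568234 ^ 64 = 4274568298

4274568298


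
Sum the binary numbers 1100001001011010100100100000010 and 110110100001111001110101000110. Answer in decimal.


1100001001011010100100100000010 + 110110100001111001110101000110 = 10010111101101001110011001001000 = 2545215048

2545215048


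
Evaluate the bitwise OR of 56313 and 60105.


0b1101101111111001 | 0b1110101011001001 = 0b1111101111111001 = 64505

64505


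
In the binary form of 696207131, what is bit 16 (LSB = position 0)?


0b101001011111110100011100011011, position 16 = 1

1


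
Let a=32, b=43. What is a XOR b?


32 ^ 43 = 11

11


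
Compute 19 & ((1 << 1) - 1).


19 & 1 = 1

1


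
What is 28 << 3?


0b11100 << 3 = 0b11100000 = 224

224


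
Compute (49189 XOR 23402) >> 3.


Step 1: 49189 ^ 23402 = 39759
Step 2: 39759 >> 3 = 4969

4969


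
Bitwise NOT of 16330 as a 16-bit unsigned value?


~0b11111111001010 = 0b1100000000110101 = 49205 (16-bit unsigned)

49205


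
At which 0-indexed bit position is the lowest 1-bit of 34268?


0b1000010111011100. Lowest set bit at position 2

2


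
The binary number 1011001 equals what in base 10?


1011001 in decimal = 89

89


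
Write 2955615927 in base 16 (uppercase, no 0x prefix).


2955615927 = B02B1EB7 hex

B02B1EB7


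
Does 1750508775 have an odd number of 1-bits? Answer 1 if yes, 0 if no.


0b1101000010101101010010011100111 has 16 ones => parity 0

0


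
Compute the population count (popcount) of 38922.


0b1001100000001010 has 5 set bits

5


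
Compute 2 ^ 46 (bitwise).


0b10 ^ 0b101110 = 0b101100 = 44

44


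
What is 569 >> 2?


0b1000111001 >> 2 = 0b10001110 = 142

142


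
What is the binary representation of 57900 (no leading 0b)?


57900 = 1110001000101100 in binary

1110001000101100


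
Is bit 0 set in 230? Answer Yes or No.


0b11100110, bit 0 = 0. No

No


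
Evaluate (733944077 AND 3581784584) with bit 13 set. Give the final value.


Step 1: 733944077 & 3581784584 = 20779016
Step 2: 20779016 | (1 << 13) = 20779016 | 8192 = 20787208

20787208


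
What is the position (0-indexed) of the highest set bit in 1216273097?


0b1001000011111101101101011001001. Highest set bit at position 30

30


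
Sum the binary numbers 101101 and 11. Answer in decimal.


101101 + 11 = 110000 = 48

48


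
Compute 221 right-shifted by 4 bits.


0b11011101 >> 4 = 0b1101 = 13

13


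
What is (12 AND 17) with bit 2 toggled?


Step 1: 12 & 17 = 0
Step 2: 0 ^ (1 << 2) = 0 ^ 4 = 4

4


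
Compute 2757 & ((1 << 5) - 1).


2757 & 31 = 5

5


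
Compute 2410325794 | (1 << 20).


2410325794 | (1 << 20) = 2410325794 | 1048576 = 2411374370

2411374370


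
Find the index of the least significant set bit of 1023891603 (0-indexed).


0b111101000001110101100010010011. Lowest set bit at position 0

0


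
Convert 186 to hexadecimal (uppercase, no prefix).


186 = BA hex

BA


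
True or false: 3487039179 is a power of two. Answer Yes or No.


0b11001111110101111111111011001011. Multiple bits set => No

No


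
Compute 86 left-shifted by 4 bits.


0b1010110 << 4 = 0b10101100000 = 1376

1376


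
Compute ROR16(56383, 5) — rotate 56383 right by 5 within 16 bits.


Rotate 0b1101110000111111 right by 5 (16-bit) = 0b1111111011100001 = 65249

65249


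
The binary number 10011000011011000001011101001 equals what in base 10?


10011000011011000001011101001 in decimal = 319652585

319652585


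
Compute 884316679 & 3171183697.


0b110100101101011001101000000111 & 0b10111101000001000110110001010001 = 0b110100000001000000100000000001 = 872679425

872679425


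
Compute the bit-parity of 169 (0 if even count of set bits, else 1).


0b10101001 has 4 ones => parity 0

0


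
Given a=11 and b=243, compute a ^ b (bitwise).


11 ^ 243 = 248

248


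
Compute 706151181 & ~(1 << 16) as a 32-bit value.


706151181 & ~(1 << 16) = 706085645

706085645


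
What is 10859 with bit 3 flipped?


10859 ^ (1 << 3) = 10859 ^ 8 = 10851

10851


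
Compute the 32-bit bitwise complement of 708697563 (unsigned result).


~0b101010001111011101110111011011 = 0b11010101110000100010001000100100 = 3586269732 (32-bit unsigned)

3586269732


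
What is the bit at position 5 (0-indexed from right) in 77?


0b1001101, position 5 = 0

0


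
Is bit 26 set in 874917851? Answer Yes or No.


0b110100001001100010111111011011, bit 26 = 1. Yes

Yes


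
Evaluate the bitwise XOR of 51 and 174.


0b110011 ^ 0b10101110 = 0b10011101 = 157

157


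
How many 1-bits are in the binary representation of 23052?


0b101101000001100 has 6 set bits

6


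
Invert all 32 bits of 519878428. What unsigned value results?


519878428 ^ 4294967295 = 3775088867

3775088867


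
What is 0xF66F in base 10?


F66F hex = 63087 decimal

63087


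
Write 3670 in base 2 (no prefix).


3670 = 111001010110 in binary

111001010110


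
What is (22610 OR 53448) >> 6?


Step 1: 22610 | 53448 = 55514
Step 2: 55514 >> 6 = 867

867


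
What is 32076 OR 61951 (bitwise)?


0b111110101001100 | 0b1111000111111111 = 0b1111110111111111 = 65023

65023


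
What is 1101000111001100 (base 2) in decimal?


1101000111001100 in decimal = 53708

53708


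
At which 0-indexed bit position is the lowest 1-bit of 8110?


0b1111110101110. Lowest set bit at position 1

1


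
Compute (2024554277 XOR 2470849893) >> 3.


Step 1: 2024554277 ^ 2470849893 = 3957985856
Step 2: 3957985856 >> 3 = 494748232

494748232


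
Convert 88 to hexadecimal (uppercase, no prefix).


88 = 58 hex

58


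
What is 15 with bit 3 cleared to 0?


15 & ~(1 << 3) = 7

7


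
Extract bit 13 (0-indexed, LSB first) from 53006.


0b1100111100001110, position 13 = 0

0


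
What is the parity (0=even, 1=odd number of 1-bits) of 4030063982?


0b11110000001101011110010101101110 has 18 ones => parity 0

0


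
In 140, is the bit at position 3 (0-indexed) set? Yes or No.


0b10001100, bit 3 = 1. Yes

Yes


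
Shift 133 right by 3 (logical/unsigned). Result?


0b10000101 >> 3 = 0b10000 = 16

16


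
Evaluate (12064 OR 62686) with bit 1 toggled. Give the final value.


Step 1: 12064 | 62686 = 65534
Step 2: 65534 ^ (1 << 1) = 65534 ^ 2 = 65532

65532


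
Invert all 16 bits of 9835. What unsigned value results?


9835 ^ 65535 = 55700

55700


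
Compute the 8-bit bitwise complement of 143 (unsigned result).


~0b10001111 = 0b1110000 = 112 (8-bit unsigned)

112


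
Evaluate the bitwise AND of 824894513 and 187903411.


0b110001001010101110010000110001 & 0b1011001100110010110110110011 = 0b1001000100010010000110001 = 19014705

19014705


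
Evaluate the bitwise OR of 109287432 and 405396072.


0b110100000111001100000001000 | 0b11000001010011101101001101000 = 0b11110101010111101101001101000 = 514579048

514579048


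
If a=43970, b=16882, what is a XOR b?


43970 ^ 16882 = 59952

59952


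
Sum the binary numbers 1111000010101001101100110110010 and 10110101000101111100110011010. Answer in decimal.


1111000010101001101100110110010 + 10110101000101111100110011010 = 10001110111101111101001101001100 = 2398606156

2398606156


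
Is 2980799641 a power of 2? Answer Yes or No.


0b10110001101010110110010010011001. Multiple bits set => No

No


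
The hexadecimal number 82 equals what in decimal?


82 hex = 130 decimal

130


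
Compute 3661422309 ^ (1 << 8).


3661422309 ^ (1 << 8) = 3661422309 ^ 256 = 3661422565

3661422565


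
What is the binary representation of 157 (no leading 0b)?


157 = 10011101 in binary

10011101


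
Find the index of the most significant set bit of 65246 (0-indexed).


0b1111111011011110. Highest set bit at position 15

15


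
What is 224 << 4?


0b11100000 << 4 = 0b111000000000 = 3584

3584


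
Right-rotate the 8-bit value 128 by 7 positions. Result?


Rotate 0b10000000 right by 7 (8-bit) = 0b1 = 1

1


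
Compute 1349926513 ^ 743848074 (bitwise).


0b1010000011101100011111001110001 ^ 0b101100010101100011100010001010 = 0b1111100001000000000011011111011 = 2082473723

2082473723


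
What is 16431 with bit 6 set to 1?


16431 | (1 << 6) = 16431 | 64 = 16495

16495


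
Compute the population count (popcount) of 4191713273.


0b11111001110110000111011111111001 has 22 set bits

22


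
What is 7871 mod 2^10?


7871 & 1023 = 703

703


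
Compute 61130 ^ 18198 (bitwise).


0b1110111011001010 ^ 0b100011100010110 = 0b1010100111011100 = 43484

43484


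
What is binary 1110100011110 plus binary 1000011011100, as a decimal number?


1110100011110 + 1000011011100 = 10110111111010 = 11770

11770


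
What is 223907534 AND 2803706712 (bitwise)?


0b1101010110001000111011001110 & 0b10100111000111010010101101011000 = 0b101000110000000101001001000 = 85461576

85461576


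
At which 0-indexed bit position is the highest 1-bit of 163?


0b10100011. Highest set bit at position 7

7


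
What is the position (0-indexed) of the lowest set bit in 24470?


0b101111110010110. Lowest set bit at position 1

1


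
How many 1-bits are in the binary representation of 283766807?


0b10000111010011111000000010111 has 14 set bits

14


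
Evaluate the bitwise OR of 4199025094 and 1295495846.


0b11111010010010000000100111000110 | 0b1001101001101111011001010100110 = 0b11111111011111111011101111100110 = 4286561254

4286561254


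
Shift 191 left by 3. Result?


0b10111111 << 3 = 0b10111111000 = 1528

1528


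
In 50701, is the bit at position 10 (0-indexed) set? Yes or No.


0b1100011000001101, bit 10 = 1. Yes

Yes


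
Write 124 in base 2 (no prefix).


124 = 1111100 in binary

1111100


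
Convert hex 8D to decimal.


8D hex = 141 decimal

141


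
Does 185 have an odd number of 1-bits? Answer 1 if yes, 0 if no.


0b10111001 has 5 ones => parity 1

1


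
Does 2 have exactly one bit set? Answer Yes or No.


0b10. Only one bit set => Yes

Yes


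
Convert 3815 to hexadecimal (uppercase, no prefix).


3815 = EE7 hex

EE7


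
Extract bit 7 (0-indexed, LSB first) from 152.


0b10011000, position 7 = 1

1


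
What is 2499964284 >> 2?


0b10010101000000100110110101111100 >> 2 = 0b100101010000001001101101011111 = 624991071

624991071


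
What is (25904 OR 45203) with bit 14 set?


Step 1: 25904 | 45203 = 62899
Step 2: 62899 | (1 << 14) = 62899 | 16384 = 62899

62899


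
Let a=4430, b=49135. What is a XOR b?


4430 ^ 49135 = 44705

44705


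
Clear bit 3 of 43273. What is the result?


43273 & ~(1 << 3) = 43265

43265


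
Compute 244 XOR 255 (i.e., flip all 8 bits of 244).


244 ^ 255 = 11

11


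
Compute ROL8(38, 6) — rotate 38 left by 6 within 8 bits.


Rotate 0b100110 left by 6 (8-bit) = 0b10001001 = 137

137


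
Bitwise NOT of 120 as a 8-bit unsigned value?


~0b1111000 = 0b10000111 = 135 (8-bit unsigned)

135


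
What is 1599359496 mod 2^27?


1599359496 & 134217727 = 122964488

122964488


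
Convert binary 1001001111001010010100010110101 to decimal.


1001001111001010010100010110101 in decimal = 1239754933

1239754933


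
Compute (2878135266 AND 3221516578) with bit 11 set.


Step 1: 2878135266 & 3221516578 = 2147766562
Step 2: 2147766562 | (1 << 11) = 2147766562 | 2048 = 2147768610

2147768610


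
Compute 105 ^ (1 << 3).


105 ^ (1 << 3) = 105 ^ 8 = 97

97


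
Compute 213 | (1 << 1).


213 | (1 << 1) = 213 | 2 = 215

215


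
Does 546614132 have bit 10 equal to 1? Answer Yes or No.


0b100000100101001010101101110100, bit 10 = 0. No

No


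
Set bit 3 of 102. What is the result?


102 | (1 << 3) = 102 | 8 = 110

110


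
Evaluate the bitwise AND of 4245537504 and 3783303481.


0b11111101000011011100001011100000 & 0b11100001100000001010000100111001 = 0b11100001000000001000000000100000 = 3774906400

3774906400


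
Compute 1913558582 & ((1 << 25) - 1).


1913558582 & 33554431 = 955958

955958


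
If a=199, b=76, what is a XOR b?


199 ^ 76 = 139

139


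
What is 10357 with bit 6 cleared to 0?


10357 & ~(1 << 6) = 10293

10293


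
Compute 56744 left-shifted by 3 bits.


0b1101110110101000 << 3 = 0b1101110110101000000 = 453952

453952


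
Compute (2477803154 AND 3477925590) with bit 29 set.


Step 1: 2477803154 & 3477925590 = 2197833362
Step 2: 2197833362 | (1 << 29) = 2197833362 | 536870912 = 2734704274

2734704274


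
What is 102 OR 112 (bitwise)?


0b1100110 | 0b1110000 = 0b1110110 = 118

118


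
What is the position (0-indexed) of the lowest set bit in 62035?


0b1111001001010011. Lowest set bit at position 0

0


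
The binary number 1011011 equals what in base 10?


1011011 in decimal = 91

91


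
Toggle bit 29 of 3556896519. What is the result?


3556896519 ^ (1 << 29) = 3556896519 ^ 536870912 = 4093767431

4093767431


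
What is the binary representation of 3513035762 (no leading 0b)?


3513035762 = 11010001011001001010101111110010 in binary

11010001011001001010101111110010


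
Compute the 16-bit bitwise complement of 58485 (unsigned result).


~0b1110010001110101 = 0b1101110001010 = 7050 (16-bit unsigned)

7050


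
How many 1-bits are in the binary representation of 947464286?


0b111000011110010010100001011110 has 15 set bits

15


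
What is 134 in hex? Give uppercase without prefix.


134 = 86 hex

86


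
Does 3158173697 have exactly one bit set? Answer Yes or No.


0b10111100001111011110100000000001. Multiple bits set => No

No


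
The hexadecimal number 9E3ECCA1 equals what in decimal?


9E3ECCA1 hex = 2654915745 decimal

2654915745


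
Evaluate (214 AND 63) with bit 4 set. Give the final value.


Step 1: 214 & 63 = 22
Step 2: 22 | (1 << 4) = 22 | 16 = 22

22


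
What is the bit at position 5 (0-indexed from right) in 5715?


0b1011001010011, position 5 = 0

0


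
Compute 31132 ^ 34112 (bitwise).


0b111100110011100 ^ 0b1000010101000000 = 0b1111110011011100 = 64732

64732


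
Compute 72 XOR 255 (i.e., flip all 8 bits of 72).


72 ^ 255 = 183

183


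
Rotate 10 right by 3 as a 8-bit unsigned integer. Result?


Rotate 0b1010 right by 3 (8-bit) = 0b1000001 = 65

65


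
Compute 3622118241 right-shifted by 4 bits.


0b11010111111001010010001101100001 >> 4 = 0b1101011111100101001000110110 = 226382390

226382390


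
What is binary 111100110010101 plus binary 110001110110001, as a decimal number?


111100110010101 + 110001110110001 = 1101110101000110 = 56646

56646


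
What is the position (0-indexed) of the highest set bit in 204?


0b11001100. Highest set bit at position 7

7


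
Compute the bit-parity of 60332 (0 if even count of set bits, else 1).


0b1110101110101100 has 10 ones => parity 0

0


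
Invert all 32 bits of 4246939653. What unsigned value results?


4246939653 ^ 4294967295 = 48027642

48027642


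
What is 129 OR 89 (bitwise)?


0b10000001 | 0b1011001 = 0b11011001 = 217

217


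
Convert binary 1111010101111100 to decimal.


1111010101111100 in decimal = 62844

62844


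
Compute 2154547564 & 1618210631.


0b10000000011010111100100101101100 & 0b1100000011100111110111101000111 = 0b11000111100100101000100 = 6539588

6539588


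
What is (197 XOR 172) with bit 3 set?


Step 1: 197 ^ 172 = 105
Step 2: 105 | (1 << 3) = 105 | 8 = 105

105


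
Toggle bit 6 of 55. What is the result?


55 ^ (1 << 6) = 55 ^ 64 = 119

119


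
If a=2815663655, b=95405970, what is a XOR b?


2815663655 ^ 95405970 = 2726058421

2726058421


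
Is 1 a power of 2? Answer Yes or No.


0b1. Only one bit set => Yes

Yes


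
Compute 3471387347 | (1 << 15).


3471387347 | (1 << 15) = 3471387347 | 32768 = 3471420115

3471420115


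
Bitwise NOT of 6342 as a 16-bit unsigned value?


~0b1100011000110 = 0b1110011100111001 = 59193 (16-bit unsigned)

59193


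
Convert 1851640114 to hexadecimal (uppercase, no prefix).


1851640114 = 6E5DC932 hex

6E5DC932


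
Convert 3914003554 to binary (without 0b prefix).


3914003554 = 11101001010010101111010001100010 in binary

11101001010010101111010001100010


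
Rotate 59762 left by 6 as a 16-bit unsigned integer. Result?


Rotate 0b1110100101110010 left by 6 (16-bit) = 0b101110010111010 = 23738

23738


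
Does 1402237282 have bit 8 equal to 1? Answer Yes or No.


0b1010011100101000111000101100010, bit 8 = 1. Yes

Yes


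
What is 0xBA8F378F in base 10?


BA8F378F hex = 3129948047 decimal

3129948047


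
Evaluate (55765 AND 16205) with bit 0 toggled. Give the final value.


Step 1: 55765 & 16205 = 6469
Step 2: 6469 ^ (1 << 0) = 6469 ^ 1 = 6468

6468


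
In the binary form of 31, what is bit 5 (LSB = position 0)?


0b11111, position 5 = 0

0


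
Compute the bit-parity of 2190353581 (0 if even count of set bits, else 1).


0b10000010100011100010010010101101 has 13 ones => parity 1

1


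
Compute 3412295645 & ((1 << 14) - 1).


3412295645 & 16383 = 16349

16349


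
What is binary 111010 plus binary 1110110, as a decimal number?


111010 + 1110110 = 10110000 = 176

176


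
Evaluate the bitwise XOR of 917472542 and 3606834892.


0b110110101011111000010100011110 ^ 0b11010110111110111110111011001100 = 0b11100000010101000110101111010010 = 3763629010

3763629010


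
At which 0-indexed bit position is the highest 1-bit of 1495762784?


0b1011001001001111000011101100000. Highest set bit at position 30

30


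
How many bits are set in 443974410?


0b11010011101101000001100001010 has 13 set bits

13


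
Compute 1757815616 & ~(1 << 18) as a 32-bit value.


1757815616 & ~(1 << 18) = 1757553472

1757553472


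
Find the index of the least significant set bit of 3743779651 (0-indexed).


0b11011111001001011000101101000011. Lowest set bit at position 0

0


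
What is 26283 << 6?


0b110011010101011 << 6 = 0b110011010101011000000 = 1682112

1682112


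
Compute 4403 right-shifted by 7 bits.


0b1000100110011 >> 7 = 0b100010 = 34

34


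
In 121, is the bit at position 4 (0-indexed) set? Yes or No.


0b1111001, bit 4 = 1. Yes

Yes


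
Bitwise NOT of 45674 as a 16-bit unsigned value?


~0b1011001001101010 = 0b100110110010101 = 19861 (16-bit unsigned)

19861


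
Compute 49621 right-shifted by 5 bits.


0b1100000111010101 >> 5 = 0b11000001110 = 1550

1550


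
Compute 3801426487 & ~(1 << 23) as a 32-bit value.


3801426487 & ~(1 << 23) = 3793037879

3793037879


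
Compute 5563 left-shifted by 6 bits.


0b1010110111011 << 6 = 0b1010110111011000000 = 356032

356032


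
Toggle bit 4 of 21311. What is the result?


21311 ^ (1 << 4) = 21311 ^ 16 = 21295

21295


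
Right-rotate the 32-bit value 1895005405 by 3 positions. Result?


Rotate 0b1110000111100110111110011011101 right by 3 (32-bit) = 0b10101110000111100110111110011011 = 2921230235

2921230235


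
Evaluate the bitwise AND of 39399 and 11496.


0b1001100111100111 & 0b10110011101000 = 0b100011100000 = 2272

2272


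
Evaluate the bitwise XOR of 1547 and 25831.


0b11000001011 ^ 0b110010011100111 = 0b110001011101100 = 25324

25324


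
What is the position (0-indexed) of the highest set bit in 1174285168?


0b1000101111111100010101101110000. Highest set bit at position 30

30


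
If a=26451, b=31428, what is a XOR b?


26451 ^ 31428 = 7575

7575


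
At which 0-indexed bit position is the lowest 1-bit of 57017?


0b1101111010111001. Lowest set bit at position 0

0


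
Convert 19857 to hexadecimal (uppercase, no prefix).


19857 = 4D91 hex

4D91


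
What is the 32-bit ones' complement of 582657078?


582657078 ^ 4294967295 = 3712310217

3712310217


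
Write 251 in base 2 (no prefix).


251 = 11111011 in binary

11111011


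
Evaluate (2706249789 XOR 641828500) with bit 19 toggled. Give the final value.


Step 1: 2706249789 ^ 641828500 = 2265947817
Step 2: 2265947817 ^ (1 << 19) = 2265947817 ^ 524288 = 2265423529

2265423529


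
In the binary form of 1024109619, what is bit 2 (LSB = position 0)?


0b111101000010101010110000110011, position 2 = 0

0


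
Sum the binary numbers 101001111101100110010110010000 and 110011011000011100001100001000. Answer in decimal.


101001111101100110010110010000 + 110011011000011100001100001000 = 1011101010110000010100010011000 = 1566058648

1566058648


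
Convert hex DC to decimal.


DC hex = 220 decimal

220


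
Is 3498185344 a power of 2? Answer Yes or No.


0b11010000100000100001001010000000. Multiple bits set => No

No


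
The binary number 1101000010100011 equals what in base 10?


1101000010100011 in decimal = 53411

53411


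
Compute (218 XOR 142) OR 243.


Step 1: 218 ^ 142 = 84
Step 2: 84 | 243 = 247

247


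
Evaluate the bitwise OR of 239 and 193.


0b11101111 | 0b11000001 = 0b11101111 = 239

239


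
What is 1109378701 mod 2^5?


1109378701 & 31 = 13

13


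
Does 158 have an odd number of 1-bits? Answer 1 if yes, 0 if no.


0b10011110 has 5 ones => parity 1

1


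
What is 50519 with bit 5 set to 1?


50519 | (1 << 5) = 50519 | 32 = 50551

50551


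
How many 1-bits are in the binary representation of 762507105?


0b101101011100101110111101100001 has 18 set bits

18


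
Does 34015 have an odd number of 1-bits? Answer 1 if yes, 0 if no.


0b1000010011011111 has 9 ones => parity 1

1


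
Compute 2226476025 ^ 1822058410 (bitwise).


0b10000100101101010101001111111001 ^ 0b1101100100110100110011110101010 = 0b11101000001011110011010001010011 = 3895407699

3895407699


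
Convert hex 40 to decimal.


40 hex = 64 decimal

64


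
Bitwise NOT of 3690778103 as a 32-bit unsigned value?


~0b11011011111111001100110111110111 = 0b100100000000110011001000001000 = 604189192 (32-bit unsigned)

604189192


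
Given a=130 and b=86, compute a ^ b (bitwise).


130 ^ 86 = 212

212


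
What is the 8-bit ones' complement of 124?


124 ^ 255 = 131

131


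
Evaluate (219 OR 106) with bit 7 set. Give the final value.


Step 1: 219 | 106 = 251
Step 2: 251 | (1 << 7) = 251 | 128 = 251

251


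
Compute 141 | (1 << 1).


141 | (1 << 1) = 141 | 2 = 143

143


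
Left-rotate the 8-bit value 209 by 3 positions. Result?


Rotate 0b11010001 left by 3 (8-bit) = 0b10001110 = 142

142


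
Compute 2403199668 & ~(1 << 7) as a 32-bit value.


2403199668 & ~(1 << 7) = 2403199540

2403199540


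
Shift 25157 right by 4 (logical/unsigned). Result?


0b110001001000101 >> 4 = 0b11000100100 = 1572

1572


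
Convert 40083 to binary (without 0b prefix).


40083 = 1001110010010011 in binary

1001110010010011


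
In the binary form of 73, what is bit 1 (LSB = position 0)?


0b1001001, position 1 = 0

0


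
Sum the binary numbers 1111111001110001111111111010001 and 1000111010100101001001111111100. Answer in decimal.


1111111001110001111111111010001 + 1000111010100101001001111111100 = 11000110100010111001001111001101 = 3331036109

3331036109


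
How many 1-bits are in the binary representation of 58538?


0b1110010010101010 has 8 set bits

8


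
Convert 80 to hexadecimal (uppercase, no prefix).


80 = 50 hex

50


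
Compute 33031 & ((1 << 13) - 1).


33031 & 8191 = 263

263


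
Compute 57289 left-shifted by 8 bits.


0b1101111111001001 << 8 = 0b110111111100100100000000 = 14665984

14665984


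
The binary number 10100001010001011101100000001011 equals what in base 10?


10100001010001011101100000001011 in decimal = 2705709067

2705709067


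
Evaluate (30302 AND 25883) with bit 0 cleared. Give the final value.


Step 1: 30302 & 25883 = 25626
Step 2: 25626 & ~(1 << 0) = 25626

25626


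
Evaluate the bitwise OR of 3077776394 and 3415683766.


0b10110111011100110010010000001010 | 0b11001011100101110011001010110110 = 0b11111111111101110011011010111110 = 4294391486

4294391486


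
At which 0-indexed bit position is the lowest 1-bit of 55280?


0b1101011111110000. Lowest set bit at position 4

4


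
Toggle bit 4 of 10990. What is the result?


10990 ^ (1 << 4) = 10990 ^ 16 = 11006

11006


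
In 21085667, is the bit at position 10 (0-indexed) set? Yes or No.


0b1010000011011110111100011, bit 10 = 1. Yes

Yes


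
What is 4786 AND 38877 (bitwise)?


0b1001010110010 & 0b1001011111011101 = 0b1001010010000 = 4752

4752


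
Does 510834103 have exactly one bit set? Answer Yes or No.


0b11110011100101011010110110111. Multiple bits set => No

No


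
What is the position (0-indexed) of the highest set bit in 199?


0b11000111. Highest set bit at position 7

7


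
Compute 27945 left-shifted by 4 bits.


0b110110100101001 << 4 = 0b1101101001010010000 = 447120

447120


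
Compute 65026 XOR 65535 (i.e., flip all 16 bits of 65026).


65026 ^ 65535 = 509

509


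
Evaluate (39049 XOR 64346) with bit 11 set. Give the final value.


Step 1: 39049 ^ 64346 = 25555
Step 2: 25555 | (1 << 11) = 25555 | 2048 = 27603

27603


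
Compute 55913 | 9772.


0b1101101001101001 | 0b10011000101100 = 0b1111111001101101 = 65133

65133


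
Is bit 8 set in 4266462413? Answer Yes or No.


0b11111110010011010000110011001101, bit 8 = 0. No

No


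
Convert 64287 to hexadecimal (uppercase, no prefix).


64287 = FB1F hex

FB1F


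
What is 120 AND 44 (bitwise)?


0b1111000 & 0b101100 = 0b101000 = 40

40


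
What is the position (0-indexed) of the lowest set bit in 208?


0b11010000. Lowest set bit at position 4

4


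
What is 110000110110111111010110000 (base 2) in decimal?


110000110110111111010110000 in decimal = 102465200

102465200


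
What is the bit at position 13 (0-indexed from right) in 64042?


0b1111101000101010, position 13 = 1

1


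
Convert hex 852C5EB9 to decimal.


852C5EB9 hex = 2234277561 decimal

2234277561


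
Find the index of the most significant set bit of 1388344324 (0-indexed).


0b1010010110000000111010000000100. Highest set bit at position 30

30


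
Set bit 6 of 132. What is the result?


132 | (1 << 6) = 132 | 64 = 196

196


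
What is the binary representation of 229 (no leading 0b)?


229 = 11100101 in binary

11100101


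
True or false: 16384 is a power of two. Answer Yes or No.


0b100000000000000. Only one bit set => Yes

Yes


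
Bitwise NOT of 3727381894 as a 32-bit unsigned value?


~0b11011110001010110101010110000110 = 0b100001110101001010101001111001 = 567585401 (32-bit unsigned)

567585401


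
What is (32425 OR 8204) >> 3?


Step 1: 32425 | 8204 = 32429
Step 2: 32429 >> 3 = 4053

4053


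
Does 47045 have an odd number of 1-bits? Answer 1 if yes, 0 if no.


0b1011011111000101 has 10 ones => parity 0

0


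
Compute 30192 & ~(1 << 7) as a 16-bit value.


30192 & ~(1 << 7) = 30064

30064


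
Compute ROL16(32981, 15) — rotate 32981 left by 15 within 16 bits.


Rotate 0b1000000011010101 left by 15 (16-bit) = 0b1100000001101010 = 49258

49258


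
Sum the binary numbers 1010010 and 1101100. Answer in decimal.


1010010 + 1101100 = 10111110 = 190

190


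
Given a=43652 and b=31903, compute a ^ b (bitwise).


43652 ^ 31903 = 54811

54811


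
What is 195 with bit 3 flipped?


195 ^ (1 << 3) = 195 ^ 8 = 203

203


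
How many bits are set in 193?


0b11000001 has 3 set bits

3


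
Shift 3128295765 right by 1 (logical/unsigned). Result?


0b10111010011101100000000101010101 >> 1 = 0b1011101001110110000000010101010 = 1564147882

1564147882


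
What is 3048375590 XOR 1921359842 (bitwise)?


0b10110101101100101000010100100110 ^ 0b1110010100001011001111111100010 = 0b11000111001101110001101011000100 = 3342277316

3342277316


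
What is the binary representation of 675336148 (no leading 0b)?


675336148 = 101000010000001100111111010100 in binary

101000010000001100111111010100


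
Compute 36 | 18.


0b100100 | 0b10010 = 0b110110 = 54

54


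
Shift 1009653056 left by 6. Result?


0b111100001011100001010101000000 << 6 = 0b111100001011100001010101000000000000 = 64617795584

64617795584


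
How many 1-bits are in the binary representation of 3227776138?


0b11000000011000111111010010001010 has 14 set bits

14


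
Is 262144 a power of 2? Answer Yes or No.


0b1000000000000000000. Only one bit set => Yes

Yes


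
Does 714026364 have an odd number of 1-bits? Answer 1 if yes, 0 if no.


0b101010100011110010110101111100 has 17 ones => parity 1

1


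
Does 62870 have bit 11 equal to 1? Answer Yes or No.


0b1111010110010110, bit 11 = 0. No

No


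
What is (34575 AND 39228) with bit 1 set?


Step 1: 34575 & 39228 = 33036
Step 2: 33036 | (1 << 1) = 33036 | 2 = 33038

33038


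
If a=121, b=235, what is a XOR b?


121 ^ 235 = 146

146


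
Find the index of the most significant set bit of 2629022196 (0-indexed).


0b10011100101100111011000111110100. Highest set bit at position 31

31


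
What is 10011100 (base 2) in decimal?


10011100 in decimal = 156

156


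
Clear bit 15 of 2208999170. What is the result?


2208999170 & ~(1 << 15) = 2208966402

2208966402


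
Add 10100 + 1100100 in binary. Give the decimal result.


10100 + 1100100 = 1111000 = 120

120


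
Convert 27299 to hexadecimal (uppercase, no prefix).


27299 = 6AA3 hex

6AA3


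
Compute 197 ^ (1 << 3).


197 ^ (1 << 3) = 197 ^ 8 = 205

205


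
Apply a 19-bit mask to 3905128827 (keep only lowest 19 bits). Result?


3905128827 & 524287 = 231803

231803


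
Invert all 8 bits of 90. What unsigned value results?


90 ^ 255 = 165

165


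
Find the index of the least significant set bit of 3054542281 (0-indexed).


0b10110110000100001001110111001001. Lowest set bit at position 0

0


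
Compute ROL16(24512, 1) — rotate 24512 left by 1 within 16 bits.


Rotate 0b101111111000000 left by 1 (16-bit) = 0b1011111110000000 = 49024

49024


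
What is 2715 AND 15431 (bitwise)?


0b101010011011 & 0b11110001000111 = 0b100000000011 = 2051

2051


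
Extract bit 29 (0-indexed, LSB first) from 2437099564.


0b10010001010000110011000000101100, position 29 = 0

0


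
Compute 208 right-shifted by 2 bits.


0b11010000 >> 2 = 0b110100 = 52

52


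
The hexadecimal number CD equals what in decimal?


CD hex = 205 decimal

205


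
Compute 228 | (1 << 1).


228 | (1 << 1) = 228 | 2 = 230

230


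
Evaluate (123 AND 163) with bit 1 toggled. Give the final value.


Step 1: 123 & 163 = 35
Step 2: 35 ^ (1 << 1) = 35 ^ 2 = 33

33


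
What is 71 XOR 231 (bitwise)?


0b1000111 ^ 0b11100111 = 0b10100000 = 160

160


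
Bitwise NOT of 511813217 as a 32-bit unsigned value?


~0b11110100000011010011001100001 = 0b11100001011111100101100110011110 = 3783154078 (32-bit unsigned)

3783154078


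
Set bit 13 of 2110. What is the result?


2110 | (1 << 13) = 2110 | 8192 = 10302

10302


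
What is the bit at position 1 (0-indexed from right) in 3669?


0b111001010101, position 1 = 0

0


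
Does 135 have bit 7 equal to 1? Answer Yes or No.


0b10000111, bit 7 = 1. Yes

Yes


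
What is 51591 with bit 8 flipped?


51591 ^ (1 << 8) = 51591 ^ 256 = 51335

51335


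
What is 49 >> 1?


0b110001 >> 1 = 0b11000 = 24

24


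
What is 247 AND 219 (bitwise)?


0b11110111 & 0b11011011 = 0b11010011 = 211

211


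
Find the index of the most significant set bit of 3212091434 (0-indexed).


0b10111111011101001010000000101010. Highest set bit at position 31

31


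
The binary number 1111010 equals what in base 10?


1111010 in decimal = 122

122


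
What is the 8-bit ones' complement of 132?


132 ^ 255 = 123

123


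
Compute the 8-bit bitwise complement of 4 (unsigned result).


~0b100 = 0b11111011 = 251 (8-bit unsigned)

251


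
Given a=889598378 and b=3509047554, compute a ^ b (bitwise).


889598378 ^ 3509047554 = 3827425448

3827425448


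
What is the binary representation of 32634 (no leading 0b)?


32634 = 111111101111010 in binary

111111101111010


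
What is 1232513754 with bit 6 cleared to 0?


1232513754 & ~(1 << 6) = 1232513690

1232513690


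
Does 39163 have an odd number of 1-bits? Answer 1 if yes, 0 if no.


0b1001100011111011 has 10 ones => parity 0

0


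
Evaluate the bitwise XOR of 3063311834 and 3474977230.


0b10110110100101100110110111011010 ^ 0b11001111000111111111000111001110 = 0b1111001100010011001110000010100 = 2039061524

2039061524


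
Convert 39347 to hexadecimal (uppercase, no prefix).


39347 = 99B3 hex

99B3


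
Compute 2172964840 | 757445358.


0b10000001100001001100111111101000 | 0b101101001001011011001011101110 = 0b10101101101001011111111111101110 = 2913337326

2913337326


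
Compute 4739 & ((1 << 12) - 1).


4739 & 4095 = 643

643


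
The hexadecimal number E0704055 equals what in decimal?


E0704055 hex = 3765452885 decimal

3765452885


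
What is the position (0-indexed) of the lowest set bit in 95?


0b1011111. Lowest set bit at position 0

0


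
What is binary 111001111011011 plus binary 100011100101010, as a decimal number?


111001111011011 + 100011100101010 = 1011101100000101 = 47877

47877


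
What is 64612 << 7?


0b1111110001100100 << 7 = 0b11111100011001000000000 = 8270336

8270336


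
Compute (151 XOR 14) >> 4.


Step 1: 151 ^ 14 = 153
Step 2: 153 >> 4 = 9

9


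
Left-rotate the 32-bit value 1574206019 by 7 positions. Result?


Rotate 0b1011101110101000111101001000011 left by 7 (32-bit) = 0b11101010001111010010000110101110 = 3929874862

3929874862


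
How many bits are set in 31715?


0b111101111100011 has 11 set bits

11


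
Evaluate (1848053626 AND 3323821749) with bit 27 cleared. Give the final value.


Step 1: 1848053626 & 3323821749 = 1174736432
Step 2: 1174736432 & ~(1 << 27) = 1174736432

1174736432


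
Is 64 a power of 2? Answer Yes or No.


0b1000000. Only one bit set => Yes

Yes


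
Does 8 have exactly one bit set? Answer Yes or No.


0b1000. Only one bit set => Yes

Yes


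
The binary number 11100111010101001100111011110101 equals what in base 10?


11100111010101001100111011110101 in decimal = 3881094901

3881094901


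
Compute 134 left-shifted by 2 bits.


0b10000110 << 2 = 0b1000011000 = 536

536


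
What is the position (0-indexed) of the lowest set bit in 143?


0b10001111. Lowest set bit at position 0

0


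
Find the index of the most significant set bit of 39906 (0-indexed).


0b1001101111100010. Highest set bit at position 15

15


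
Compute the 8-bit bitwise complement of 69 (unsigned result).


~0b1000101 = 0b10111010 = 186 (8-bit unsigned)

186


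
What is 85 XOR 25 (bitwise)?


0b1010101 ^ 0b11001 = 0b1001100 = 76

76


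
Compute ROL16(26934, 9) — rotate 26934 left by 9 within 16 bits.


Rotate 0b110100100110110 left by 9 (16-bit) = 0b110110011010010 = 27858

27858


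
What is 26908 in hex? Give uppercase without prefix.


26908 = 691C hex

691C


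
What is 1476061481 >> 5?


0b1010111111110101110100100101001 >> 5 = 0b10101111111101011101001001 = 46126921

46126921


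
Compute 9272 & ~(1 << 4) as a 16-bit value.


9272 & ~(1 << 4) = 9256

9256


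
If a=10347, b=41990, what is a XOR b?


10347 ^ 41990 = 35949

35949


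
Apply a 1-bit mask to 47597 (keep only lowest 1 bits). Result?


47597 & 1 = 1

1


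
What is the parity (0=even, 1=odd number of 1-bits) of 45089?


0b1011000000100001 has 5 ones => parity 1

1


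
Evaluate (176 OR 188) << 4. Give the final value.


Step 1: 176 | 188 = 188
Step 2: 188 << 4 = 3008

3008
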